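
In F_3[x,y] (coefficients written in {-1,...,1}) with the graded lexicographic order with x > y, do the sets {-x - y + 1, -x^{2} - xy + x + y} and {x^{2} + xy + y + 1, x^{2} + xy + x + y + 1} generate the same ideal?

Two ideals are equal iff their reduced Gröbner bases coincide (the reduced basis is unique for a fixed ordering).
Buchberger on the first generating set:
f_1 = -x - y + 1, LT = x.
f_2 = -x^{2} - xy + x + y, LT = x^{2}.

S(f_1,f_2): lcm = x^{2}. S = y.
  leading term y: no divisor's leading term divides it; move y to the remainder.
  remainder y ≠ 0; add g_3 = y to the basis.

The other S-polynomials (S(f_1,g_3), S(f_2,g_3)) all reduce to 0 modulo the current basis, so we have a Gröbner basis.
Inter-reduce: drop elements whose leading term is divisible by another's, tail-reduce, and make monic.
Reduced Gröbner basis: {x - 1, y}.

Buchberger on the second generating set:
h_1 = x^{2} + xy + y + 1, LT = x^{2}.
h_2 = x^{2} + xy + x + y + 1, LT = x^{2}.

S(h_1,h_2): lcm = x^{2}. S = -x.
  leading term x: no divisor's leading term divides it; move -x to the remainder.
  remainder -x ≠ 0; add k_3 = -x to the basis.

S(h_1,k_3): lcm = x^{2}. S = xy + y + 1.
  leading term xy: subtract (-y)·k_3 from xy + y + 1 → y + 1
  leading term y: no divisor's leading term divides it; move y to the remainder.
  leading term 1: no divisor's leading term divides it; move 1 to the remainder.
  remainder y + 1 ≠ 0; add k_4 = y + 1 to the basis.

The other S-polynomials (S(h_2,k_3), S(h_1,k_4), S(h_2,k_4), S(k_3,k_4)) all reduce to 0 modulo the current basis, so we have a Gröbner basis.
Inter-reduce: drop elements whose leading term is divisible by another's, tail-reduce, and make monic.
Reduced Gröbner basis: {x, y + 1}.

These differ, so the ideals are not equal.

No, the ideals differ.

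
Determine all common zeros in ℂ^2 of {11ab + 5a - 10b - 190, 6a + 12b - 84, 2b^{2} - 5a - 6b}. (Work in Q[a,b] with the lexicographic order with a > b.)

Compute a lex Gröbner basis by Buchberger's algorithm.
f_1 = 11ab + 5a - 10b - 190, LT = ab.
f_2 = 6a + 12b - 84, LT = a.
f_3 = -5a + 2b^{2} - 6b, LT = a.

S(f_1,f_2): lcm = ab. S = \tfrac{5}{11}a - 2b^{2} + \tfrac{144}{11}b - \tfrac{190}{11}.
  reduce S modulo (f_1, f_2, f_3):
  remainder -2b^{2} + \tfrac{134}{11}b - \tfrac{120}{11} ≠ 0; add h_4 = -2b^{2} + \tfrac{134}{11}b - \tfrac{120}{11} to the basis.

S(f_1,f_3): lcm = ab. S = \tfrac{5}{11}a + \tfrac{2}{5}b^{3} - \tfrac{6}{5}b^{2} - \tfrac{10}{11}b - \tfrac{190}{11}.
  reduce S modulo (f_1, f_2, f_3, h_4):
  remainder \tfrac{2136}{605}b - \tfrac{2136}{121} ≠ 0; add h_5 = \tfrac{2136}{605}b - \tfrac{2136}{121} to the basis.

The other S-polynomials (S(f_2,f_3), S(f_1,h_4), S(f_2,h_4), S(f_3,h_4), S(f_1,h_5), S(f_2,h_5), S(f_3,h_5), S(h_4,h_5)) all reduce to 0 modulo the current basis, so we have a Gröbner basis.
Inter-reduce: drop elements whose leading term is divisible by another's, tail-reduce, and make monic.
Reduced Gröbner basis: {a - 4, b - 5}.

A lex Gröbner basis eliminates variables successively. Here b - 5 depends only on b, with roots {5}; lifting each root through the earlier basis elements recovers the full solutions.
  b = 5: the earlier basis element becomes a - 4 = 0, giving a = 4 — point (4, 5).

{(4, 5)}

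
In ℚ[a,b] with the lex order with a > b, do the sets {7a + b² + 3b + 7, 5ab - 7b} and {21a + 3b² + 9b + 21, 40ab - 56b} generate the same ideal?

For a fixed monomial order, each ideal has a unique reduced Gröbner basis; comparing bases decides equality.
Buchberger on the first generating set:
f_1 = 7a + b² + 3b + 7, LT = a.
f_2 = 5ab - 7b, LT = ab.

S(f_1,f_2): lcm = ab. S = 1/7b³ + 3/7b² + 12/5b.
  leading term b³: no divisor's leading term divides it; move 1/7b³ to the remainder.
  leading term b²: no divisor's leading term divides it; move 3/7b² to the remainder.
  leading term b: no divisor's leading term divides it; move 12/5b to the remainder.
  remainder 1/7b³ + 3/7b² + 12/5b ≠ 0; add g_3 = 1/7b³ + 3/7b² + 12/5b to the basis.

The other S-polynomials (S(f_1,g_3), S(f_2,g_3)) all reduce to 0 modulo the current basis, so we have a Gröbner basis.
Inter-reduce: drop elements whose leading term is divisible by another's, tail-reduce, and make monic.
Reduced Gröbner basis: {a + 1/7b² + 3/7b + 1, b³ + 3b² + 84/5b}.

Buchberger on the second generating set:
h_1 = 21a + 3b² + 9b + 21, LT = a.
h_2 = 40ab - 56b, LT = ab.

S(h_1,h_2): lcm = ab. S = 1/7b³ + 3/7b² + 12/5b.
  leading term b³: no divisor's leading term divides it; move 1/7b³ to the remainder.
  leading term b²: no divisor's leading term divides it; move 3/7b² to the remainder.
  leading term b: no divisor's leading term divides it; move 12/5b to the remainder.
  remainder 1/7b³ + 3/7b² + 12/5b ≠ 0; add k_3 = 1/7b³ + 3/7b² + 12/5b to the basis.

The other S-polynomials (S(h_1,k_3), S(h_2,k_3)) all reduce to 0 modulo the current basis, so we have a Gröbner basis.
Inter-reduce: drop elements whose leading term is divisible by another's, tail-reduce, and make monic.
Reduced Gröbner basis: {a + 1/7b² + 3/7b + 1, b³ + 3b² + 84/5b}.

The two bases agree; hence the ideals are identical.

Yes, the ideals are equal.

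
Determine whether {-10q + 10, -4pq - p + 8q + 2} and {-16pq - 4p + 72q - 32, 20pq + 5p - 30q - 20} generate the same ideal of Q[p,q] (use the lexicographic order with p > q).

Yes, the ideals are equal.

Equality of ideals is decidable: compute both reduced Gröbner bases (unique for the ordering) and check whether they agree.
Buchberger on the first generating set:
f_1 = -10q + 10, LT = q.
f_2 = -4pq - p + 8q + 2, LT = pq.

S(f_1,f_2): lcm = pq. S = -5/4p + 2q + 1/2.
  leading term p: no divisor's leading term divides it; move -5/4p to the remainder.
  leading term q: subtract (-1/5)·f_1 from 2q + 1/2 → 5/2
  leading term 1: no divisor's leading term divides it; move 5/2 to the remainder.
  remainder -5/4p + 5/2 ≠ 0; add g_3 = -5/4p + 5/2 to the basis.

The other S-polynomials (S(f_1,g_3), S(f_2,g_3)) all reduce to 0 modulo the current basis, so we have a Gröbner basis.
Inter-reduce: drop elements whose leading term is divisible by another's, tail-reduce, and make monic.
Reduced Gröbner basis: {p - 2, q - 1}.

Buchberger on the second generating set:
h_1 = -16pq - 4p + 72q - 32, LT = pq.
h_2 = 20pq + 5p - 30q - 20, LT = pq.

S(h_1,h_2): lcm = pq. S = -3q + 3.
  leading term q: no divisor's leading term divides it; move -3q to the remainder.
  leading term 1: no divisor's leading term divides it; move 3 to the remainder.
  remainder -3q + 3 ≠ 0; add k_3 = -3q + 3 to the basis.

S(h_1,k_3): lcm = pq. S = 5/4p - 9/2q + 2.
  leading term p: no divisor's leading term divides it; move 5/4p to the remainder.
  leading term q: subtract (3/2)·k_3 from -9/2q + 2 → -5/2
  leading term 1: no divisor's leading term divides it; move -5/2 to the remainder.
  remainder 5/4p - 5/2 ≠ 0; add k_4 = 5/4p - 5/2 to the basis.

The other S-polynomials (S(h_2,k_3), S(h_1,k_4), S(h_2,k_4), S(k_3,k_4)) all reduce to 0 modulo the current basis, so we have a Gröbner basis.
Inter-reduce: drop elements whose leading term is divisible by another's, tail-reduce, and make monic.
Reduced Gröbner basis: {p - 2, q - 1}.

These coincide, so the ideals are equal.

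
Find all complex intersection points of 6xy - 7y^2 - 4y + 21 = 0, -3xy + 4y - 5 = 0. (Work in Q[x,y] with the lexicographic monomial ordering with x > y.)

Compute a lex Gröbner basis by Buchberger's algorithm.
f_1 = 6xy - 7y^2 - 4y + 21, LT = xy.
f_2 = -3xy + 4y - 5, LT = xy.

S(f_1,f_2): lcm = xy. S = -7/6y^2 + 2/3y + 11/6.
  leading term y^2: no divisor's leading term divides it; move -7/6y^2 to the remainder.
  leading term y: no divisor's leading term divides it; move 2/3y to the remainder.
  leading term 1: no divisor's leading term divides it; move 11/6 to the remainder.
  remainder -7/6y^2 + 2/3y + 11/6 ≠ 0; add h_3 = -7/6y^2 + 2/3y + 11/6 to the basis.

S(f_1,h_3): lcm = xy^2. S = 4/7xy + 11/7x - 7/6y^3 - 2/3y^2 + 7/2y.
  leading term xy: subtract (2/21)·f_1 from 4/7xy + 11/7x - 7/6y^3 - 2/3y^2 + 7/2y → 11/7x - 7/6y^3 + 163/42y - 2
  leading term x: no divisor's leading term divides it; move 11/7x to the remainder.
  leading term y^3: subtract (y)·h_3 from -7/6y^3 + 163/42y - 2 → -2/3y^2 + 43/21y - 2
  leading term y^2: subtract (4/7)·h_3 from -2/3y^2 + 43/21y - 2 → 5/3y - 64/21
  leading term y: no divisor's leading term divides it; move 5/3y to the remainder.
  leading term 1: no divisor's leading term divides it; move -64/21 to the remainder.
  remainder 11/7x + 5/3y - 64/21 ≠ 0; add h_4 = 11/7x + 5/3y - 64/21 to the basis.

The other S-polynomials (S(f_2,h_3), S(f_1,h_4), S(f_2,h_4), S(h_3,h_4)) all reduce to 0 modulo the current basis, so we have a Gröbner basis.
Inter-reduce: drop elements whose leading term is divisible by another's, tail-reduce, and make monic.
Reduced Gröbner basis: {x + 35/33y - 64/33, y^2 - 4/7y - 11/7}.

From the last basis element, y^2 - 4/7y - 11/7 = 0, so y takes values in {-1, 11/7}. Each choice, substituted upward through the basis, yields the corresponding point(s) of the solution set.
  y = -1: the earlier basis element becomes x - 3 = 0, giving x = 3 — point (3, -1).
  y = 11/7: the earlier basis element becomes x - 3/11 = 0, giving x = 3/11 — point (3/11, 11/7).
Check: every point annihilates each of the original generators.

{(3, -1), (3/11, 11/7)}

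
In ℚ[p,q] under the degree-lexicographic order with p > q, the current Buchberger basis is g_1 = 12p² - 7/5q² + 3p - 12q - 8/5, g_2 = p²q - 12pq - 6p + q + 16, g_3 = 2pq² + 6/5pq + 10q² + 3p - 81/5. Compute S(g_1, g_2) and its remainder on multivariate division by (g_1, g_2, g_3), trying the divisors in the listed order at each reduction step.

lcm(LM(g_1), LM(g_2)) = p²q.
S = (lcm/LT(g_1))·g_1 − (lcm/LT(g_2))·g_2 = -7/60q³ + 49/4pq - q² + 6p - 17/15q - 16.
Reduce S modulo (g_1, g_2, g_3) in that order:
  leading term q³: no divisor's leading term divides it; move -7/60q³ to the remainder.
  leading term pq: no divisor's leading term divides it; move 49/4pq to the remainder.
  leading term q²: no divisor's leading term divides it; move -q² to the remainder.
  leading term p: no divisor's leading term divides it; move 6p to the remainder.
  leading term q: no divisor's leading term divides it; move -17/15q to the remainder.
  leading term 1: no divisor's leading term divides it; move -16 to the remainder.
The remainder -7/60q³ + 49/4pq - q² + 6p - 17/15q - 16 is nonzero, so it would be added as the next basis element.

S(g_1, g_2) = -7/60q³ + 49/4pq - q² + 6p - 17/15q - 16; remainder on division = -7/60q³ + 49/4pq - q² + 6p - 17/15q - 16.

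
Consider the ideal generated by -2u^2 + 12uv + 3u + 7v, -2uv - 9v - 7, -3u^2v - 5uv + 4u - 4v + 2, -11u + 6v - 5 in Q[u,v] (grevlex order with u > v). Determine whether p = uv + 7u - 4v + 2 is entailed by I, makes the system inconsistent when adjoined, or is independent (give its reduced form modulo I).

uv + 7u - 4v + 2 lies in I (it reduces to 0).

First compute the reduced Gröbner basis of I by Buchberger's algorithm.
f_1 = -2u^2 + 12uv + 3u + 7v, LT = u^2.
f_2 = -2uv - 9v - 7, LT = uv.
f_3 = -3u^2v - 5uv + 4u - 4v + 2, LT = u^2v.
f_4 = -11u + 6v - 5, LT = u.

S(f_1,f_2): lcm = u^2v. S = -6uv^2 - 6uv - 7/2v^2 - 7/2u.
  leading term uv^2: subtract (3v)·f_2 from -6uv^2 - 6uv - 7/2v^2 - 7/2u → -6uv + 47/2v^2 - 7/2u + 21v
  leading term uv: subtract (3)·f_2 from -6uv + 47/2v^2 - 7/2u + 21v → 47/2v^2 - 7/2u + 48v + 21
  leading term v^2: no divisor's leading term divides it; move 47/2v^2 to the remainder.
  leading term u: subtract (7/22)·f_4 from -7/2u + 48v + 21 → 507/11v + 497/22
  leading term v: no divisor's leading term divides it; move 507/11v to the remainder.
  leading term 1: no divisor's leading term divides it; move 497/22 to the remainder.
  remainder 47/2v^2 + 507/11v + 497/22 ≠ 0; add h_5 = 47/2v^2 + 507/11v + 497/22 to the basis.

S(f_1,f_3): lcm = u^2v. S = -6uv^2 - 19/6uv - 7/2v^2 + 4/3u - 4/3v + 2/3.
  leading term uv^2: subtract (3v)·f_2 from -6uv^2 - 19/6uv - 7/2v^2 + 4/3u - 4/3v + 2/3 → -19/6uv + 47/2v^2 + 4/3u + 59/3v + 2/3
  leading term uv: subtract (19/12)·f_2 from -19/6uv + 47/2v^2 + 4/3u + 59/3v + 2/3 → 47/2v^2 + 4/3u + 407/12v + 47/4
  leading term v^2: subtract (1)·h_5 from 47/2v^2 + 4/3u + 407/12v + 47/4 → 4/3u - 1607/132v - 477/44
  leading term u: subtract (-4/33)·f_4 from 4/3u - 1607/132v - 477/44 → -1511/132v - 1511/132
  leading term v: no divisor's leading term divides it; move -1511/132v to the remainder.
  leading term 1: no divisor's leading term divides it; move -1511/132 to the remainder.
  remainder -1511/132v - 1511/132 ≠ 0; add h_6 = -1511/132v - 1511/132 to the basis.

S(f_1,f_4): lcm = u^2. S = -60/11uv - 43/22u - 7/2v.
  leading term uv: subtract (30/11)·f_2 from -60/11uv - 43/22u - 7/2v → -43/22u + 463/22v + 210/11
  leading term u: subtract (43/242)·f_4 from -43/22u + 463/22v + 210/11 → 4835/242v + 4835/242
  leading term v: subtract (-29010/16621)·h_6 from 4835/242v + 4835/242 → 0
  remainder 0.

S(f_2,f_3): lcm = u^2v. S = 17/6uv + 29/6u - 4/3v + 2/3.
  leading term uv: subtract (-17/12)·f_2 from 17/6uv + 29/6u - 4/3v + 2/3 → 29/6u - 169/12v - 37/4
  leading term u: subtract (-29/66)·f_4 from 29/6u - 169/12v - 37/4 → -1511/132v - 1511/132
  leading term v: subtract (1)·h_6 from -1511/132v - 1511/132 → 0
  remainder 0.

S(f_2,f_4): lcm = uv. S = 6/11v^2 + 89/22v + 7/2.
  leading term v^2: subtract (12/517)·h_5 from 6/11v^2 + 89/22v + 7/2 → 33845/11374v + 33845/11374
  leading term v: subtract (-203070/781187)·h_6 from 33845/11374v + 33845/11374 → 0
  remainder 0.

S(f_3,f_4): lcm = u^2v. S = 6/11uv^2 + 40/33uv - 4/3u + 4/3v - 2/3.
  leading term uv^2: subtract (-3/11v)·f_2 from 6/11uv^2 + 40/33uv - 4/3u + 4/3v - 2/3 → 40/33uv - 27/11v^2 - 4/3u - 19/33v - 2/3
  leading term uv: subtract (-20/33)·f_2 from 40/33uv - 27/11v^2 - 4/3u - 19/33v - 2/3 → -27/11v^2 - 4/3u - 199/33v - 54/11
  leading term v^2: subtract (-54/517)·h_5 from -27/11v^2 - 4/3u - 199/33v - 54/11 → -4/3u - 20749/17061v - 14499/5687
  leading term u: subtract (4/33)·f_4 from -4/3u - 20749/17061v - 14499/5687 → -33157/17061v - 33157/17061
  leading term v: subtract (132628/781187)·h_6 from -33157/17061v - 33157/17061 → 0
  remainder 0.

S(f_1,h_5): leading monomials are coprime, so the S-polynomial reduces to 0 (Buchberger's first criterion).
S(f_2,h_5): lcm = uv^2. S = -1014/517uv + 9/2v^2 - 497/517u + 7/2v.
  leading term uv: subtract (507/517)·f_2 from -1014/517uv + 9/2v^2 - 497/517u + 7/2v → 9/2v^2 - 497/517u + 12745/1034v + 3549/517
  leading term v^2: subtract (9/47)·h_5 from 9/2v^2 - 497/517u + 12745/1034v + 3549/517 → -497/517u + 7/2v + 2625/1034
  leading term u: subtract (497/5687)·f_4 from -497/517u + 7/2v + 2625/1034 → 33845/11374v + 33845/11374
  leading term v: subtract (-203070/781187)·h_6 from 33845/11374v + 33845/11374 → 0
  remainder 0.

S(f_3,h_5): lcm = u^2v^2. S = -1014/517u^2v + 5/3uv^2 - 497/517u^2 - 4/3uv + 4/3v^2 - 2/3v.
  leading term u^2v: subtract (507/517v)·f_1 from -1014/517u^2v + 5/3uv^2 - 497/517u^2 - 4/3uv + 4/3v^2 - 2/3v → -15667/1551uv^2 - 497/517u^2 - 6631/1551uv - 8579/1551v^2 - 2/3v
  leading term uv^2: subtract (15667/3102v)·f_2 from -15667/1551uv^2 - 497/517u^2 - 6631/1551uv - 8579/1551v^2 - 2/3v → -497/517u^2 - 6631/1551uv + 2635/66v^2 + 35867/1034v
  leading term u^2: subtract (497/1034)·f_1 from -497/517u^2 - 6631/1551uv + 2635/66v^2 + 35867/1034v → -15577/1551uv + 2635/66v^2 - 1491/1034u + 16194/517v
  leading term uv: subtract (15577/3102)·f_2 from -15577/1551uv + 2635/66v^2 - 1491/1034u + 16194/517v → 2635/66v^2 - 1491/1034u + 79119/1034v + 109039/3102
  leading term v^2: subtract (2635/1551)·h_5 from 2635/66v^2 - 1491/1034u + 79119/1034v + 109039/3102 → -1491/1034u - 20321/11374v - 18361/5687
  leading term u: subtract (1491/11374)·f_4 from -1491/1034u - 20321/11374v - 18361/5687 → -29267/11374v - 29267/11374
  leading term v: subtract (175602/781187)·h_6 from -29267/11374v - 29267/11374 → 0
  remainder 0.

S(f_4,h_5): leading monomials are coprime, so the S-polynomial reduces to 0 (Buchberger's first criterion).
S(f_1,h_6): leading monomials are coprime, so the S-polynomial reduces to 0 (Buchberger's first criterion).
S(f_2,h_6): lcm = uv. S = -u + 9/2v + 7/2.
  leading term u: subtract (1/11)·f_4 from -u + 9/2v + 7/2 → 87/22v + 87/22
  leading term v: subtract (-522/1511)·h_6 from 87/22v + 87/22 → 0
  remainder 0.

S(f_3,h_6): lcm = u^2v. S = -u^2 + 5/3uv - 4/3u + 4/3v - 2/3.
  leading term u^2: subtract (1/2)·f_1 from -u^2 + 5/3uv - 4/3u + 4/3v - 2/3 → -13/3uv - 17/6u - 13/6v - 2/3
  leading term uv: subtract (13/6)·f_2 from -13/3uv - 17/6u - 13/6v - 2/3 → -17/6u + 52/3v + 29/2
  leading term u: subtract (17/66)·f_4 from -17/6u + 52/3v + 29/2 → 521/33v + 521/33
  leading term v: subtract (-2084/1511)·h_6 from 521/33v + 521/33 → 0
  remainder 0.

S(f_4,h_6): leading monomials are coprime, so the S-polynomial reduces to 0 (Buchberger's first criterion).
S(h_5,h_6): lcm = v^2. S = 497/517v + 497/517.
  leading term v: subtract (-5964/71017)·h_6 from 497/517v + 497/517 → 0
  remainder 0.

Every S-polynomial of the final basis reduces to 0, so we have a Gröbner basis.
Inter-reduce: drop elements whose leading term is divisible by another's, tail-reduce, and make monic.
Reduced Gröbner basis: {u + 1, v + 1}.
Label its elements g_1 = u + 1, g_2 = v + 1.

Reduce p = uv + 7u - 4v + 2 modulo G:
  leading term uv: subtract (v)·g_1 from uv + 7u - 4v + 2 → 7u - 5v + 2
  leading term u: subtract (7)·g_1 from 7u - 5v + 2 → -5v - 5
  leading term v: subtract (-5)·g_2 from -5v - 5 → 0
  normal form = 0.
Since the normal form is 0, p ∈ I.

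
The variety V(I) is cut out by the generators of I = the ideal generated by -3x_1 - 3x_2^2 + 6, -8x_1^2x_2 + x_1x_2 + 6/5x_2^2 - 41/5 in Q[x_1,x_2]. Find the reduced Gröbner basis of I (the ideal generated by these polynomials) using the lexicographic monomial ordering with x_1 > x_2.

G = {x_1 + x_2^2 - 2, x_2^5 - 31/8x_2^3 - 3/20x_2^2 + 15/4x_2 + 41/40}

This is the nonlinear analogue of row-reducing a linear system.

f_1 = -3x_1 - 3x_2^2 + 6, LT = x_1.
f_2 = -8x_1^2x_2 + x_1x_2 + 6/5x_2^2 - 41/5, LT = x_1^2x_2.

S(f_1,f_2): lcm = x_1^2x_2. S = x_1x_2^3 - 15/8x_1x_2 + 3/20x_2^2 - 41/40.
  leading term x_1x_2^3: subtract (-1/3x_2^3)·f_1 from x_1x_2^3 - 15/8x_1x_2 + 3/20x_2^2 - 41/40 → -15/8x_1x_2 - x_2^5 + 2x_2^3 + 3/20x_2^2 - 41/40
  leading term x_1x_2: subtract (5/8x_2)·f_1 from -15/8x_1x_2 - x_2^5 + 2x_2^3 + 3/20x_2^2 - 41/40 → -x_2^5 + 31/8x_2^3 + 3/20x_2^2 - 15/4x_2 - 41/40
  leading term x_2^5: no divisor's leading term divides it; move -x_2^5 to the remainder.
  leading term x_2^3: no divisor's leading term divides it; move 31/8x_2^3 to the remainder.
  leading term x_2^2: no divisor's leading term divides it; move 3/20x_2^2 to the remainder.
  leading term x_2: no divisor's leading term divides it; move -15/4x_2 to the remainder.
  leading term 1: no divisor's leading term divides it; move -41/40 to the remainder.
  remainder -x_2^5 + 31/8x_2^3 + 3/20x_2^2 - 15/4x_2 - 41/40 ≠ 0; add g_3 = -x_2^5 + 31/8x_2^3 + 3/20x_2^2 - 15/4x_2 - 41/40 to the basis.

The other S-polynomials (S(f_1,g_3), S(f_2,g_3)) all reduce to 0 modulo the current basis, so we have a Gröbner basis.
Inter-reduce: drop elements whose leading term is divisible by another's, tail-reduce, and make monic.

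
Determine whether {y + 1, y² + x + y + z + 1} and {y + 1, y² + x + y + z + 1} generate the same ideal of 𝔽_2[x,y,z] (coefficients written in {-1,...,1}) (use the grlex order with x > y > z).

For a fixed monomial order, each ideal has a unique reduced Gröbner basis; comparing bases decides equality.
Buchberger on the first generating set:
f_1 = y + 1, LT = y.
f_2 = y² + x + y + z + 1, LT = y².

S(f_1,f_2): lcm = y². S = x + z + 1.
  reduce S modulo (f_1, f_2):
  remainder x + z + 1 ≠ 0; add g_3 = x + z + 1 to the basis.

The other S-polynomials (S(f_1,g_3), S(f_2,g_3)) all reduce to 0 modulo the current basis, so we have a Gröbner basis.
Inter-reduce: drop elements whose leading term is divisible by another's, tail-reduce, and make monic.
Reduced Gröbner basis: {x + z + 1, y + 1}.

Buchberger on the second generating set:
h_1 = y + 1, LT = y.
h_2 = y² + x + y + z + 1, LT = y².

S(h_1,h_2): lcm = y². S = x + z + 1.
  reduce S modulo (h_1, h_2):
  remainder x + z + 1 ≠ 0; add k_3 = x + z + 1 to the basis.

The other S-polynomials (S(h_1,k_3), S(h_2,k_3)) all reduce to 0 modulo the current basis, so we have a Gröbner basis.
Inter-reduce: drop elements whose leading term is divisible by another's, tail-reduce, and make monic.
Reduced Gröbner basis: {x + z + 1, y + 1}.

These coincide, so the ideals are equal.

Yes, the ideals are equal.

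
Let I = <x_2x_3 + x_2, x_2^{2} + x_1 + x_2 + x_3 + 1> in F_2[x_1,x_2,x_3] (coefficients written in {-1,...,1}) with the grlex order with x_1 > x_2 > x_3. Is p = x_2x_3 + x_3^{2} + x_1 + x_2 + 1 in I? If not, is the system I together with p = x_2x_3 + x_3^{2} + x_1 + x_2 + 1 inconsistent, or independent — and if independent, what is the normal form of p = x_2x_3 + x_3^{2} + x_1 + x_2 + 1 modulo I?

First compute the reduced Gröbner basis of I by Buchberger's algorithm.
f_1 = x_2x_3 + x_2, LT = x_2x_3.
f_2 = x_2^{2} + x_1 + x_2 + x_3 + 1, LT = x_2^{2}.

S(f_1,f_2): lcm = x_2^{2}x_3. S = x_1x_3 + x_2^{2} + x_2x_3 + x_3^{2} + x_3.
  reduce S modulo (f_1, f_2):
  remainder x_1x_3 + x_3^{2} + x_1 + 1 ≠ 0; add h_3 = x_1x_3 + x_3^{2} + x_1 + 1 to the basis.

The other S-polynomials (S(f_1,h_3), S(f_2,h_3)) all reduce to 0 modulo the current basis, so we have a Gröbner basis.
Inter-reduce: drop elements whose leading term is divisible by another's, tail-reduce, and make monic.
Reduced Gröbner basis: {x_1x_3 + x_3^{2} + x_1 + 1, x_2^{2} + x_1 + x_2 + x_3 + 1, x_2x_3 + x_2}.
Label its elements g_1 = x_1x_3 + x_3^{2} + x_1 + 1, g_2 = x_2^{2} + x_1 + x_2 + x_3 + 1, g_3 = x_2x_3 + x_2.

Reduce p = x_2x_3 + x_3^{2} + x_1 + x_2 + 1 modulo G:
  leading term x_2x_3: subtract (1)·g_3 from x_2x_3 + x_3^{2} + x_1 + x_2 + 1 → x_3^{2} + x_1 + 1
  leading term x_3^{2}: no divisor's leading term divides it; move x_3^{2} to the remainder.
  leading term x_1: no divisor's leading term divides it; move x_1 to the remainder.
  leading term 1: no divisor's leading term divides it; move 1 to the remainder.
  normal form = x_3^{2} + x_1 + 1.
The normal form is nonzero, so p ∉ I. Since p minus its normal form lies in I, I + (p) = I + (r) where r = x_3^{2} + x_1 + 1; decide whether this ideal is the whole ring.
Run Buchberger on G together with r (pairs among the g_i already reduce to 0 since G is a Gröbner basis):
g_1 = x_1x_3 + x_3^{2} + x_1 + 1, LT = x_1x_3.
g_2 = x_2^{2} + x_1 + x_2 + x_3 + 1, LT = x_2^{2}.
g_3 = x_2x_3 + x_2, LT = x_2x_3.
r = x_3^{2} + x_1 + 1, LT = x_3^{2}.

S(g_1,r): lcm = x_1x_3^{2}. S = x_3^{3} + x_1^{2} + x_1x_3 + x_1 + x_3.
  reduce S modulo (g_1, g_2, g_3, r):
  remainder x_1^{2} + x_1 ≠ 0; add m_5 = x_1^{2} + x_1 to the basis.

S(g_3,r): lcm = x_2x_3^{2}. S = x_1x_2 + x_2x_3 + x_2.
  reduce S modulo (g_1, g_2, g_3, r, m_5):
  remainder x_1x_2 ≠ 0; add m_6 = x_1x_2 to the basis.

The other S-polynomials (S(g_1,g_2), S(g_1,g_3), S(g_2,g_3), S(g_2,r), S(g_1,m_5), S(g_2,m_5), S(g_3,m_5), S(r,m_5), S(g_1,m_6), S(g_2,m_6), S(g_3,m_6), S(r,m_6), S(m_5,m_6)) all reduce to 0 modulo the current basis, so we have a Gröbner basis.
Inter-reduce: drop elements whose leading term is divisible by another's, tail-reduce, and make monic.
Reduced Gröbner basis: {x_1^{2} + x_1, x_1x_2, x_1x_3, x_2^{2} + x_1 + x_2 + x_3 + 1, x_2x_3 + x_2, x_3^{2} + x_1 + 1}.
The reduced Gröbner basis of I + (p) is {x_1^{2} + x_1, x_1x_2, x_1x_3, x_2^{2} + x_1 + x_2 + x_3 + 1, x_2x_3 + x_2, x_3^{2} + x_1 + 1} ≠ {1}, a proper ideal, so the enlarged system stays consistent: p is independent of I, with normal form x_3^{2} + x_1 + 1.

Ideal membership is decidable via reduction modulo a Gröbner basis.

x_2x_3 + x_3^{2} + x_1 + x_2 + 1 is independent of I; its normal form modulo I is x_3^{2} + x_1 + 1.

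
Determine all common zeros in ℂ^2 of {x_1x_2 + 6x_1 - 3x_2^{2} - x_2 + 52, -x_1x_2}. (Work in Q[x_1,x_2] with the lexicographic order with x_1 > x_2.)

Compute a lex Gröbner basis by Buchberger's algorithm.
f_1 = x_1x_2 + 6x_1 - 3x_2^{2} - x_2 + 52, LT = x_1x_2.
f_2 = -x_1x_2, LT = x_1x_2.

S(f_1,f_2): lcm = x_1x_2. S = 6x_1 - 3x_2^{2} - x_2 + 52.
  leading term x_1: no divisor's leading term divides it; move 6x_1 to the remainder.
  leading term x_2^{2}: no divisor's leading term divides it; move -3x_2^{2} to the remainder.
  leading term x_2: no divisor's leading term divides it; move -x_2 to the remainder.
  leading term 1: no divisor's leading term divides it; move 52 to the remainder.
  remainder 6x_1 - 3x_2^{2} - x_2 + 52 ≠ 0; add h_3 = 6x_1 - 3x_2^{2} - x_2 + 52 to the basis.

S(f_1,h_3): lcm = x_1x_2. S = 6x_1 + \tfrac{1}{2}x_2^{3} - \tfrac{17}{6}x_2^{2} - \tfrac{29}{3}x_2 + 52.
  leading term x_1: subtract (1)·h_3 from 6x_1 + \tfrac{1}{2}x_2^{3} - \tfrac{17}{6}x_2^{2} - \tfrac{29}{3}x_2 + 52 → \tfrac{1}{2}x_2^{3} + \tfrac{1}{6}x_2^{2} - \tfrac{26}{3}x_2
  leading term x_2^{3}: no divisor's leading term divides it; move \tfrac{1}{2}x_2^{3} to the remainder.
  leading term x_2^{2}: no divisor's leading term divides it; move \tfrac{1}{6}x_2^{2} to the remainder.
  leading term x_2: no divisor's leading term divides it; move -\tfrac{26}{3}x_2 to the remainder.
  remainder \tfrac{1}{2}x_2^{3} + \tfrac{1}{6}x_2^{2} - \tfrac{26}{3}x_2 ≠ 0; add h_4 = \tfrac{1}{2}x_2^{3} + \tfrac{1}{6}x_2^{2} - \tfrac{26}{3}x_2 to the basis.

The other S-polynomials (S(f_2,h_3), S(f_1,h_4), S(f_2,h_4), S(h_3,h_4)) all reduce to 0 modulo the current basis, so we have a Gröbner basis.
Inter-reduce: drop elements whose leading term is divisible by another's, tail-reduce, and make monic.
Reduced Gröbner basis: {x_1 - \tfrac{1}{2}x_2^{2} - \tfrac{1}{6}x_2 + \tfrac{26}{3}, x_2^{3} + \tfrac{1}{3}x_2^{2} - \tfrac{52}{3}x_2}.

Since the basis is lex-ordered, x_2^{3} + \tfrac{1}{3}x_2^{2} - \tfrac{52}{3}x_2 is univariate in x_2. Its roots are {-13/3, 0, 4}. Back-substituting each root into the other basis elements fixes the other coordinates.
  x_2 = -13/3: the earlier basis element becomes x_1 = 0, giving x_1 = 0 — point (0, -13/3).
  x_2 = 0: the earlier basis element becomes x_1 + \tfrac{26}{3} = 0, giving x_1 = -26/3 — point (-26/3, 0).
  x_2 = 4: the earlier basis element becomes x_1 = 0, giving x_1 = 0 — point (0, 4).
This is the nonlinear analogue of row-reducing a linear system.

{(0, -13/3), (-26/3, 0), (0, 4)}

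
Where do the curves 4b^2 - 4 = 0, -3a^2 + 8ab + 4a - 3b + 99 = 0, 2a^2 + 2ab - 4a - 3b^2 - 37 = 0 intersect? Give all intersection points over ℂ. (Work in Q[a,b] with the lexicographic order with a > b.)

Compute a lex Gröbner basis by Buchberger's algorithm.
f_1 = 4b^2 - 4, LT = b^2.
f_2 = -3a^2 + 8ab + 4a - 3b + 99, LT = a^2.
f_3 = 2a^2 + 2ab - 4a - 3b^2 - 37, LT = a^2.

S(f_2,f_3): lcm = a^2. S = -11/3ab + 2/3a + 3/2b^2 + b - 29/2.
  leading term ab: no divisor's leading term divides it; move -11/3ab to the remainder.
  leading term a: no divisor's leading term divides it; move 2/3a to the remainder.
  leading term b^2: subtract (3/8)·f_1 from 3/2b^2 + b - 29/2 → b - 13
  leading term b: no divisor's leading term divides it; move b to the remainder.
  leading term 1: no divisor's leading term divides it; move -13 to the remainder.
  remainder -11/3ab + 2/3a + b - 13 ≠ 0; add h_4 = -11/3ab + 2/3a + b - 13 to the basis.

S(f_1,h_4): lcm = ab^2. S = 2/11ab - a + 3/11b^2 - 39/11b.
  leading term ab: subtract (-6/121)·h_4 from 2/11ab - a + 3/11b^2 - 39/11b → -117/121a + 3/11b^2 - 423/121b - 78/121
  leading term a: no divisor's leading term divides it; move -117/121a to the remainder.
  leading term b^2: subtract (3/44)·f_1 from 3/11b^2 - 423/121b - 78/121 → -423/121b - 45/121
  leading term b: no divisor's leading term divides it; move -423/121b to the remainder.
  leading term 1: no divisor's leading term divides it; move -45/121 to the remainder.
  remainder -117/121a - 423/121b - 45/121 ≠ 0; add h_5 = -117/121a - 423/121b - 45/121 to the basis.

S(f_2,h_4): lcm = a^2b. S = 2/11a^2 - 8/3ab^2 - 35/33ab - 39/11a + b^2 - 33b.
  leading term a^2: subtract (-2/33)·f_2 from 2/11a^2 - 8/3ab^2 - 35/33ab - 39/11a + b^2 - 33b → -8/3ab^2 - 19/33ab - 109/33a + b^2 - 365/11b + 6
  leading term ab^2: subtract (-2/3a)·f_1 from -8/3ab^2 - 19/33ab - 109/33a + b^2 - 365/11b + 6 → -19/33ab - 197/33a + b^2 - 365/11b + 6
  leading term ab: subtract (19/121)·h_4 from -19/33ab - 197/33a + b^2 - 365/11b + 6 → -735/121a + b^2 - 4034/121b + 973/121
  leading term a: subtract (245/39)·h_5 from -735/121a + b^2 - 4034/121b + 973/121 → b^2 - 1627/143b + 1484/143
  leading term b^2: subtract (1/4)·f_1 from b^2 - 1627/143b + 1484/143 → -1627/143b + 1627/143
  leading term b: no divisor's leading term divides it; move -1627/143b to the remainder.
  leading term 1: no divisor's leading term divides it; move 1627/143 to the remainder.
  remainder -1627/143b + 1627/143 ≠ 0; add h_6 = -1627/143b + 1627/143 to the basis.

The other S-polynomials (S(f_1,f_2), S(f_1,f_3), S(f_3,h_4), S(f_1,h_5), S(f_2,h_5), S(f_3,h_5), S(h_4,h_5), S(f_1,h_6), S(f_2,h_6), S(f_3,h_6), S(h_4,h_6), S(h_5,h_6)) all reduce to 0 modulo the current basis, so we have a Gröbner basis.
Inter-reduce: drop elements whose leading term is divisible by another's, tail-reduce, and make monic.
Reduced Gröbner basis: {a + 4, b - 1}.

The lex basis is triangular: the last element involves only b. Solving b - 1 = 0 gives b ∈ {1}; substituting each value into the earlier elements determines the remaining variables.
  b = 1: the earlier basis element becomes a + 4 = 0, giving a = -4 — point (-4, 1).
This is the nonlinear analogue of row-reducing a linear system.

{(-4, 1)}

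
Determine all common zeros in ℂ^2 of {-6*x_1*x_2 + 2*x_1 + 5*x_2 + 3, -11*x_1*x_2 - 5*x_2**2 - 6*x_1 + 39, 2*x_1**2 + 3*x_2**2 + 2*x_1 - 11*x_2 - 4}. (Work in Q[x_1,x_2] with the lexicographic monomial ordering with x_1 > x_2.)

Compute a lex Gröbner basis by Buchberger's algorithm.
f_1 = -6*x_1*x_2 + 2*x_1 + 5*x_2 + 3, LT = x_1*x_2.
f_2 = -11*x_1*x_2 - 6*x_1 - 5*x_2**2 + 39, LT = x_1*x_2.
f_3 = 2*x_1**2 + 2*x_1 + 3*x_2**2 - 11*x_2 - 4, LT = x_1**2.

S(f_1,f_2): lcm = x_1*x_2. S = -29/33*x_1 - 5/11*x_2**2 - 5/6*x_2 + 67/22.
  leading term x_1: no divisor's leading term divides it; move -29/33*x_1 to the remainder.
  leading term x_2**2: no divisor's leading term divides it; move -5/11*x_2**2 to the remainder.
  leading term x_2: no divisor's leading term divides it; move -5/6*x_2 to the remainder.
  leading term 1: no divisor's leading term divides it; move 67/22 to the remainder.
  remainder -29/33*x_1 - 5/11*x_2**2 - 5/6*x_2 + 67/22 ≠ 0; add h_4 = -29/33*x_1 - 5/11*x_2**2 - 5/6*x_2 + 67/22 to the basis.

S(f_1,f_3): lcm = x_1**2*x_2. S = -1/3*x_1**2 - 11/6*x_1*x_2 - 1/2*x_1 - 3/2*x_2**3 + 11/2*x_2**2 + 2*x_2.
  leading term x_1**2: subtract (-1/6)·f_3 from -1/3*x_1**2 - 11/6*x_1*x_2 - 1/2*x_1 - 3/2*x_2**3 + 11/2*x_2**2 + 2*x_2 → -11/6*x_1*x_2 - 1/6*x_1 - 3/2*x_2**3 + 6*x_2**2 + 1/6*x_2 - 2/3
  leading term x_1*x_2: subtract (11/36)·f_1 from -11/6*x_1*x_2 - 1/6*x_1 - 3/2*x_2**3 + 6*x_2**2 + 1/6*x_2 - 2/3 → -7/9*x_1 - 3/2*x_2**3 + 6*x_2**2 - 49/36*x_2 - 19/12
  leading term x_1: subtract (77/87)·h_4 from -7/9*x_1 - 3/2*x_2**3 + 6*x_2**2 - 49/36*x_2 - 19/12 → -3/2*x_2**3 + 557/87*x_2**2 - 217/348*x_2 - 1489/348
  leading term x_2**3: no divisor's leading term divides it; move -3/2*x_2**3 to the remainder.
  leading term x_2**2: no divisor's leading term divides it; move 557/87*x_2**2 to the remainder.
  leading term x_2: no divisor's leading term divides it; move -217/348*x_2 to the remainder.
  leading term 1: no divisor's leading term divides it; move -1489/348 to the remainder.
  remainder -3/2*x_2**3 + 557/87*x_2**2 - 217/348*x_2 - 1489/348 ≠ 0; add h_5 = -3/2*x_2**3 + 557/87*x_2**2 - 217/348*x_2 - 1489/348 to the basis.

S(f_2,f_3): lcm = x_1**2*x_2. S = 6/11*x_1**2 + 5/11*x_1*x_2**2 - x_1*x_2 - 39/11*x_1 - 3/2*x_2**3 + 11/2*x_2**2 + 2*x_2.
  leading term x_1**2: subtract (3/11)·f_3 from 6/11*x_1**2 + 5/11*x_1*x_2**2 - x_1*x_2 - 39/11*x_1 - 3/2*x_2**3 + 11/2*x_2**2 + 2*x_2 → 5/11*x_1*x_2**2 - x_1*x_2 - 45/11*x_1 - 3/2*x_2**3 + 103/22*x_2**2 + 5*x_2 + 12/11
  leading term x_1*x_2**2: subtract (-5/66*x_2)·f_1 from 5/11*x_1*x_2**2 - x_1*x_2 - 45/11*x_1 - 3/2*x_2**3 + 103/22*x_2**2 + 5*x_2 + 12/11 → -28/33*x_1*x_2 - 45/11*x_1 - 3/2*x_2**3 + 167/33*x_2**2 + 115/22*x_2 + 12/11
  leading term x_1*x_2: subtract (14/99)·f_1 from -28/33*x_1*x_2 - 45/11*x_1 - 3/2*x_2**3 + 167/33*x_2**2 + 115/22*x_2 + 12/11 → -433/99*x_1 - 3/2*x_2**3 + 167/33*x_2**2 + 895/198*x_2 + 2/3
  leading term x_1: subtract (433/87)·h_4 from -433/99*x_1 - 3/2*x_2**3 + 167/33*x_2**2 + 895/198*x_2 + 2/3 → -3/2*x_2**3 + 2336/319*x_2**2 + 2765/319*x_2 - 9245/638
  leading term x_2**3: subtract (1)·h_5 from -3/2*x_2**3 + 2336/319*x_2**2 + 2765/319*x_2 - 9245/638 → 881/957*x_2**2 + 35567/3828*x_2 - 39091/3828
  leading term x_2**2: no divisor's leading term divides it; move 881/957*x_2**2 to the remainder.
  leading term x_2: no divisor's leading term divides it; move 35567/3828*x_2 to the remainder.
  leading term 1: no divisor's leading term divides it; move -39091/3828 to the remainder.
  remainder 881/957*x_2**2 + 35567/3828*x_2 - 39091/3828 ≠ 0; add h_6 = 881/957*x_2**2 + 35567/3828*x_2 - 39091/3828 to the basis.

S(f_1,h_4): lcm = x_1*x_2. S = -1/3*x_1 - 15/29*x_2**3 - 55/58*x_2**2 + 229/87*x_2 - 1/2.
  leading term x_1: subtract (11/29)·h_4 from -1/3*x_1 - 15/29*x_2**3 - 55/58*x_2**2 + 229/87*x_2 - 1/2 → -15/29*x_2**3 - 45/58*x_2**2 + 171/58*x_2 - 48/29
  leading term x_2**3: subtract (10/29)·h_5 from -15/29*x_2**3 - 45/58*x_2**2 + 171/58*x_2 - 48/29 → -15055/5046*x_2**2 + 7981/2523*x_2 - 907/5046
  leading term x_2**2: subtract (-165605/51098)·h_6 from -15055/5046*x_2**2 + 7981/2523*x_2 - 907/5046 → 6801279/204392*x_2 - 6801279/204392
  leading term x_2: no divisor's leading term divides it; move 6801279/204392*x_2 to the remainder.
  leading term 1: no divisor's leading term divides it; move -6801279/204392 to the remainder.
  remainder 6801279/204392*x_2 - 6801279/204392 ≠ 0; add h_7 = 6801279/204392*x_2 - 6801279/204392 to the basis.

The other S-polynomials (S(f_2,h_4), S(f_3,h_4), S(f_1,h_5), S(f_2,h_5), S(f_3,h_5), S(h_4,h_5), S(f_1,h_6), S(f_2,h_6), S(f_3,h_6), S(h_4,h_6), S(h_5,h_6), S(f_1,h_7), S(f_2,h_7), S(f_3,h_7), S(h_4,h_7), S(h_5,h_7), S(h_6,h_7)) all reduce to 0 modulo the current basis, so we have a Gröbner basis.
Inter-reduce: drop elements whose leading term is divisible by another's, tail-reduce, and make monic.
Reduced Gröbner basis: {x_1 - 2, x_2 - 1}.

Elimination: the polynomial x_2 - 1 lies in the elimination ideal for x_2, so x_2 ∈ {1}. For each such x_2, the remaining basis elements (now univariate) give the rest of the solution.
  x_2 = 1: the earlier basis element becomes x_1 - 2 = 0, giving x_1 = 2 — point (2, 1).
Each listed point satisfies every original equation (direct substitution).

{(2, 1)}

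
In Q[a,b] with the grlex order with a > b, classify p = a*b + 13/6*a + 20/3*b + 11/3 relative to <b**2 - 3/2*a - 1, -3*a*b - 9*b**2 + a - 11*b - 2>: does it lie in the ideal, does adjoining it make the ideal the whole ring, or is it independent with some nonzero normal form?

Adjoining a*b + 13/6*a + 20/3*b + 11/3 makes the ideal the whole ring: the system is inconsistent.

First compute the reduced Gröbner basis of I by Buchberger's algorithm.
f_1 = b**2 - 3/2*a - 1, LT = b**2.
f_2 = -3*a*b - 9*b**2 + a - 11*b - 2, LT = a*b.

S(f_1,f_2): lcm = a*b**2. S = -3*b**3 - 3/2*a**2 + 1/3*a*b - 11/3*b**2 - a - 2/3*b.
  leading term b**3: subtract (-3*b)·f_1 from -3*b**3 - 3/2*a**2 + 1/3*a*b - 11/3*b**2 - a - 2/3*b → -3/2*a**2 - 25/6*a*b - 11/3*b**2 - a - 11/3*b
  leading term a**2: no divisor's leading term divides it; move -3/2*a**2 to the remainder.
  leading term a*b: subtract (25/18)·f_2 from -25/6*a*b - 11/3*b**2 - a - 11/3*b → 53/6*b**2 - 43/18*a + 209/18*b + 25/9
  leading term b**2: subtract (53/6)·f_1 from 53/6*b**2 - 43/18*a + 209/18*b + 25/9 → 391/36*a + 209/18*b + 209/18
  leading term a: no divisor's leading term divides it; move 391/36*a to the remainder.
  leading term b: no divisor's leading term divides it; move 209/18*b to the remainder.
  leading term 1: no divisor's leading term divides it; move 209/18 to the remainder.
  remainder -3/2*a**2 + 391/36*a + 209/18*b + 209/18 ≠ 0; add h_3 = -3/2*a**2 + 391/36*a + 209/18*b + 209/18 to the basis.

The other S-polynomials (S(f_1,h_3), S(f_2,h_3)) all reduce to 0 modulo the current basis, so we have a Gröbner basis.
Inter-reduce: drop elements whose leading term is divisible by another's, tail-reduce, and make monic.
Reduced Gröbner basis: {a**2 - 391/54*a - 209/27*b - 209/27, a*b + 25/6*a + 11/3*b + 11/3, b**2 - 3/2*a - 1}.
Label its elements g_1 = a**2 - 391/54*a - 209/27*b - 209/27, g_2 = a*b + 25/6*a + 11/3*b + 11/3, g_3 = b**2 - 3/2*a - 1.

Reduce p = a*b + 13/6*a + 20/3*b + 11/3 modulo G:
  leading term a*b: subtract (1)·g_2 from a*b + 13/6*a + 20/3*b + 11/3 → -2*a + 3*b
  leading term a: no divisor's leading term divides it; move -2*a to the remainder.
  leading term b: no divisor's leading term divides it; move 3*b to the remainder.
  normal form = -2*a + 3*b.
The normal form is nonzero, so p ∉ I. Since p minus its normal form lies in I, I + (p) = I + (r) where r = -2*a + 3*b; decide whether this ideal is the whole ring.
Run Buchberger on G together with r (pairs among the g_i already reduce to 0 since G is a Gröbner basis):
g_1 = a**2 - 391/54*a - 209/27*b - 209/27, LT = a**2.
g_2 = a*b + 25/6*a + 11/3*b + 11/3, LT = a*b.
g_3 = b**2 - 3/2*a - 1, LT = b**2.
r = -2*a + 3*b, LT = a.

S(g_1,r): lcm = a**2. S = 3/2*a*b - 391/54*a - 209/27*b - 209/27.
  leading term a*b: subtract (3/2)·g_2 from 3/2*a*b - 391/54*a - 209/27*b - 209/27 → -1457/108*a - 715/54*b - 715/54
  leading term a: subtract (1457/216)·r from -1457/108*a - 715/54*b - 715/54 → -7231/216*b - 715/54
  leading term b: no divisor's leading term divides it; move -7231/216*b to the remainder.
  leading term 1: no divisor's leading term divides it; move -715/54 to the remainder.
  remainder -7231/216*b - 715/54 ≠ 0; add m_5 = -7231/216*b - 715/54 to the basis.

S(g_2,r): lcm = a*b. S = 3/2*b**2 + 25/6*a + 11/3*b + 11/3.
  leading term b**2: subtract (3/2)·g_3 from 3/2*b**2 + 25/6*a + 11/3*b + 11/3 → 77/12*a + 11/3*b + 31/6
  leading term a: subtract (-77/24)·r from 77/12*a + 11/3*b + 31/6 → 319/24*b + 31/6
  leading term b: subtract (-2871/7231)·m_5 from 319/24*b + 31/6 → -654/7231
  leading term 1: no divisor's leading term divides it; move -654/7231 to the remainder.
  remainder -654/7231 ≠ 0; add m_6 = -654/7231 to the basis.

The other S-polynomials (S(g_1,g_2), S(g_1,g_3), S(g_2,g_3), S(g_3,r), S(g_1,m_5), S(g_2,m_5), S(g_3,m_5), S(r,m_5), S(g_1,m_6), S(g_2,m_6), S(g_3,m_6), S(r,m_6), S(m_5,m_6)) all reduce to 0 modulo the current basis, so we have a Gröbner basis.
Inter-reduce: drop elements whose leading term is divisible by another's, tail-reduce, and make monic.
Reduced Gröbner basis: {1}.
The reduced Gröbner basis of I + (p) is {1}: the ideal is the whole ring, so the enlarged system has no common solution — adjoining p is inconsistent.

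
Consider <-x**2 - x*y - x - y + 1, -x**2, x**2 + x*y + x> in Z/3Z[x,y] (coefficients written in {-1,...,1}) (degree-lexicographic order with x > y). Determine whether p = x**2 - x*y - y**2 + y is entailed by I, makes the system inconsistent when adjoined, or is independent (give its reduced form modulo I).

x**2 - x*y - y**2 + y lies in I (it reduces to 0).

First compute the reduced Gröbner basis of I by Buchberger's algorithm.
f_1 = -x**2 - x*y - x - y + 1, LT = x**2.
f_2 = -x**2, LT = x**2.
f_3 = x**2 + x*y + x, LT = x**2.

S(f_1,f_2): lcm = x**2. S = x*y + x + y - 1.
  reduce S modulo (f_1, f_2, f_3):
  remainder x*y + x + y - 1 ≠ 0; add h_4 = x*y + x + y - 1 to the basis.

S(f_1,f_3): lcm = x**2. S = y - 1.
  reduce S modulo (f_1, f_2, f_3, h_4):
  remainder y - 1 ≠ 0; add h_5 = y - 1 to the basis.

S(f_1,h_4): lcm = x**2*y. S = x*y**2 - x**2 + y**2 + x - y.
  reduce S modulo (f_1, f_2, f_3, h_4, h_5):
  remainder -x ≠ 0; add h_6 = -x to the basis.

The other S-polynomials (S(f_2,f_3), S(f_2,h_4), S(f_3,h_4), S(f_1,h_5), S(f_2,h_5), S(f_3,h_5), S(h_4,h_5), S(f_1,h_6), S(f_2,h_6), S(f_3,h_6), S(h_4,h_6), S(h_5,h_6)) all reduce to 0 modulo the current basis, so we have a Gröbner basis.
Inter-reduce: drop elements whose leading term is divisible by another's, tail-reduce, and make monic.
Reduced Gröbner basis: {x, y - 1}.
Label its elements g_1 = x, g_2 = y - 1.

Reduce p = x**2 - x*y - y**2 + y modulo G:
  leading term x**2: subtract (x)·g_1 from x**2 - x*y - y**2 + y → -x*y - y**2 + y
  leading term x*y: subtract (-y)·g_1 from -x*y - y**2 + y → -y**2 + y
  leading term y**2: subtract (-y)·g_2 from -y**2 + y → 0
  normal form = 0.
Since the normal form is 0, p ∈ I.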